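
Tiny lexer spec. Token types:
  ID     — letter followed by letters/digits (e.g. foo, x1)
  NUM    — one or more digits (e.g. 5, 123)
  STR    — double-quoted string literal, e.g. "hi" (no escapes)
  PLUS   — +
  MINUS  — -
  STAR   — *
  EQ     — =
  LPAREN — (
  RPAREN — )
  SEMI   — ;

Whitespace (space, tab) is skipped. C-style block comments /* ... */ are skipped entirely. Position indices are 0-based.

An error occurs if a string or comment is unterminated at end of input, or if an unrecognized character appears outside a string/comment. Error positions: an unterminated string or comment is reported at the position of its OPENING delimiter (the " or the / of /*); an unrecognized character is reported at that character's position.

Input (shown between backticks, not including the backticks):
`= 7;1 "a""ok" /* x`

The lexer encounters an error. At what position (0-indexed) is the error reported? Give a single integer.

pos=0: emit EQ '='
pos=2: emit NUM '7' (now at pos=3)
pos=3: emit SEMI ';'
pos=4: emit NUM '1' (now at pos=5)
pos=6: enter STRING mode
pos=6: emit STR "a" (now at pos=9)
pos=9: enter STRING mode
pos=9: emit STR "ok" (now at pos=13)
pos=14: enter COMMENT mode (saw '/*')
pos=14: ERROR — unterminated comment (reached EOF)

Answer: 14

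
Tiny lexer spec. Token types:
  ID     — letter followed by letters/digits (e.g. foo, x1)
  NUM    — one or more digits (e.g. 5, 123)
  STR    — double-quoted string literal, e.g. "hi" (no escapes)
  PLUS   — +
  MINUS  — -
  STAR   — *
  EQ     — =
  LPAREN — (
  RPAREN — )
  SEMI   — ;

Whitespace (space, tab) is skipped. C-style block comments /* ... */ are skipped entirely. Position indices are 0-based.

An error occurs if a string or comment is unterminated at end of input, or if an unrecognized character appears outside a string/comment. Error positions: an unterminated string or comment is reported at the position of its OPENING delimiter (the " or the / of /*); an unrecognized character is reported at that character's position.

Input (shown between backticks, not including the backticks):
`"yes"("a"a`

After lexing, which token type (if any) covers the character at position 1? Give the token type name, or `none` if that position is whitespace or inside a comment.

pos=0: enter STRING mode
pos=0: emit STR "yes" (now at pos=5)
pos=5: emit LPAREN '('
pos=6: enter STRING mode
pos=6: emit STR "a" (now at pos=9)
pos=9: emit ID 'a' (now at pos=10)
DONE. 4 tokens: [STR, LPAREN, STR, ID]
Position 1: char is 'y' -> STR

Answer: STR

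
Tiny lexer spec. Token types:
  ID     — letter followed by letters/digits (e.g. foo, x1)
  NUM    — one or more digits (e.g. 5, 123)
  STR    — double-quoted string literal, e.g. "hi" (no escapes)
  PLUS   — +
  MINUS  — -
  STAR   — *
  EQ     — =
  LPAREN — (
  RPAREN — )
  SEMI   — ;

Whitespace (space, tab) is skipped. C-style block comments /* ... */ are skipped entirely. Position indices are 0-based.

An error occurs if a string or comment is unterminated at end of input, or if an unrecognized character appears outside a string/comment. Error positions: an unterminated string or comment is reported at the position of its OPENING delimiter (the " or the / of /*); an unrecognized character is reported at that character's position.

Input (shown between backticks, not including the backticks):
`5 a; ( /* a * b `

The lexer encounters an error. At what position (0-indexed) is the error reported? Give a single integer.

Answer: 7

Derivation:
pos=0: emit NUM '5' (now at pos=1)
pos=2: emit ID 'a' (now at pos=3)
pos=3: emit SEMI ';'
pos=5: emit LPAREN '('
pos=7: enter COMMENT mode (saw '/*')
pos=7: ERROR — unterminated comment (reached EOF)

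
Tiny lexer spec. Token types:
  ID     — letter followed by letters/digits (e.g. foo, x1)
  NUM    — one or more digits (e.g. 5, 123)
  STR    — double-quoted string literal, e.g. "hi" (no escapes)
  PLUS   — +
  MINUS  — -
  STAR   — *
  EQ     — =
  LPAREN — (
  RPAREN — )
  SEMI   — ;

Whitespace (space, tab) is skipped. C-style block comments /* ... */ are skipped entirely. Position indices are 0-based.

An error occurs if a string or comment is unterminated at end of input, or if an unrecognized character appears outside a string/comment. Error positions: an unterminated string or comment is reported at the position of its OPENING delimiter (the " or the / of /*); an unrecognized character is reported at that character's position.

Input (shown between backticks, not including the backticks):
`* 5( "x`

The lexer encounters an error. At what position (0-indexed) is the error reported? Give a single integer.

Answer: 5

Derivation:
pos=0: emit STAR '*'
pos=2: emit NUM '5' (now at pos=3)
pos=3: emit LPAREN '('
pos=5: enter STRING mode
pos=5: ERROR — unterminated string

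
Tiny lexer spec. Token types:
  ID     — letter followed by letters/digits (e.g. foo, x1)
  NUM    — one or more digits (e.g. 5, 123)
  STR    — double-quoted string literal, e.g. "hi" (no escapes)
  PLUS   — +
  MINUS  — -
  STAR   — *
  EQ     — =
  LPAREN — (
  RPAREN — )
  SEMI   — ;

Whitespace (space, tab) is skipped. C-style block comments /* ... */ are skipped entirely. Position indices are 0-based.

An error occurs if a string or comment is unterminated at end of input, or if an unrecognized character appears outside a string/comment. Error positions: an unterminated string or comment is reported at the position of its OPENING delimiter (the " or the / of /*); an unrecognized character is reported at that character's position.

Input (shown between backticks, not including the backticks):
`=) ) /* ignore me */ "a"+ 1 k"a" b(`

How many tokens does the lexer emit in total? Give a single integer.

pos=0: emit EQ '='
pos=1: emit RPAREN ')'
pos=3: emit RPAREN ')'
pos=5: enter COMMENT mode (saw '/*')
exit COMMENT mode (now at pos=20)
pos=21: enter STRING mode
pos=21: emit STR "a" (now at pos=24)
pos=24: emit PLUS '+'
pos=26: emit NUM '1' (now at pos=27)
pos=28: emit ID 'k' (now at pos=29)
pos=29: enter STRING mode
pos=29: emit STR "a" (now at pos=32)
pos=33: emit ID 'b' (now at pos=34)
pos=34: emit LPAREN '('
DONE. 10 tokens: [EQ, RPAREN, RPAREN, STR, PLUS, NUM, ID, STR, ID, LPAREN]

Answer: 10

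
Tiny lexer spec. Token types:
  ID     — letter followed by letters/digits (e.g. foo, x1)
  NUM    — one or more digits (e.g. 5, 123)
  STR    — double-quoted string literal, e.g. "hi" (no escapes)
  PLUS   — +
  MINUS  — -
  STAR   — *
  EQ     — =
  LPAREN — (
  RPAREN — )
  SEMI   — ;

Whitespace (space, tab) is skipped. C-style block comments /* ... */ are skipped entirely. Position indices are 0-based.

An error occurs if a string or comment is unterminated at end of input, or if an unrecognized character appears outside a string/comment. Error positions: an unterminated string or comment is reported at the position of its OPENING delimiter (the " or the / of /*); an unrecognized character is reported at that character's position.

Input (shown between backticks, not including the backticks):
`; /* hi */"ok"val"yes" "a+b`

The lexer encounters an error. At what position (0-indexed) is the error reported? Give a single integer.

Answer: 23

Derivation:
pos=0: emit SEMI ';'
pos=2: enter COMMENT mode (saw '/*')
exit COMMENT mode (now at pos=10)
pos=10: enter STRING mode
pos=10: emit STR "ok" (now at pos=14)
pos=14: emit ID 'val' (now at pos=17)
pos=17: enter STRING mode
pos=17: emit STR "yes" (now at pos=22)
pos=23: enter STRING mode
pos=23: ERROR — unterminated string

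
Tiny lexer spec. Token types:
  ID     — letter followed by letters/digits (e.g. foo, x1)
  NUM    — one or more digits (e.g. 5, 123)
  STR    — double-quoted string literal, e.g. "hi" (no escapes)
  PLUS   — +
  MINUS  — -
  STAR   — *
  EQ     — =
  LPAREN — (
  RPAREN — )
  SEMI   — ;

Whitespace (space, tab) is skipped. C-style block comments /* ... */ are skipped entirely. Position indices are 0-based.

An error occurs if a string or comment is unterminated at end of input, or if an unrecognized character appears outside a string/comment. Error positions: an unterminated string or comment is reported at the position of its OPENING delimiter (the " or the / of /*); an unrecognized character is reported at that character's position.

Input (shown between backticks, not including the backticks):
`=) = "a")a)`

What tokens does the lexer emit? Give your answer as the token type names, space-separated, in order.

pos=0: emit EQ '='
pos=1: emit RPAREN ')'
pos=3: emit EQ '='
pos=5: enter STRING mode
pos=5: emit STR "a" (now at pos=8)
pos=8: emit RPAREN ')'
pos=9: emit ID 'a' (now at pos=10)
pos=10: emit RPAREN ')'
DONE. 7 tokens: [EQ, RPAREN, EQ, STR, RPAREN, ID, RPAREN]

Answer: EQ RPAREN EQ STR RPAREN ID RPAREN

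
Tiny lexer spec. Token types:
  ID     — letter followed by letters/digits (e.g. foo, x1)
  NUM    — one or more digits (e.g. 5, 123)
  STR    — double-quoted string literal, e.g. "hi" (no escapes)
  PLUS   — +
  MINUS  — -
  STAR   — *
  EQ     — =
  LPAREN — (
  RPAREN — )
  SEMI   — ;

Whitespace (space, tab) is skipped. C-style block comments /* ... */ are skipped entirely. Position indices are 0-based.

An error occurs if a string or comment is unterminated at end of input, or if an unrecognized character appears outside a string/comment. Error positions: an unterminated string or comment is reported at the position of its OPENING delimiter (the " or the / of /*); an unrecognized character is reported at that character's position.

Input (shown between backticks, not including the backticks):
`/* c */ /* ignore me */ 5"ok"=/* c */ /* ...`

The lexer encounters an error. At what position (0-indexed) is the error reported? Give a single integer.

Answer: 38

Derivation:
pos=0: enter COMMENT mode (saw '/*')
exit COMMENT mode (now at pos=7)
pos=8: enter COMMENT mode (saw '/*')
exit COMMENT mode (now at pos=23)
pos=24: emit NUM '5' (now at pos=25)
pos=25: enter STRING mode
pos=25: emit STR "ok" (now at pos=29)
pos=29: emit EQ '='
pos=30: enter COMMENT mode (saw '/*')
exit COMMENT mode (now at pos=37)
pos=38: enter COMMENT mode (saw '/*')
pos=38: ERROR — unterminated comment (reached EOF)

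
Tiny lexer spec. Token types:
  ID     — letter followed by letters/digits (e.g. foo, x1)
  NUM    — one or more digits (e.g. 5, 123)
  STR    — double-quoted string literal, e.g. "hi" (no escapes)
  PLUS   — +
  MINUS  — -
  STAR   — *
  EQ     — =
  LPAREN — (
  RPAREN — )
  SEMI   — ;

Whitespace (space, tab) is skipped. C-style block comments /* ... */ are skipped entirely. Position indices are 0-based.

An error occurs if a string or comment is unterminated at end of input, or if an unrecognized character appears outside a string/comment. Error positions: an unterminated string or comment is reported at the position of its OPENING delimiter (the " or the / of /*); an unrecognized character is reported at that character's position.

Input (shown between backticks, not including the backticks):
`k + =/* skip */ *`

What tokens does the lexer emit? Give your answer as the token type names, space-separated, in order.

Answer: ID PLUS EQ STAR

Derivation:
pos=0: emit ID 'k' (now at pos=1)
pos=2: emit PLUS '+'
pos=4: emit EQ '='
pos=5: enter COMMENT mode (saw '/*')
exit COMMENT mode (now at pos=15)
pos=16: emit STAR '*'
DONE. 4 tokens: [ID, PLUS, EQ, STAR]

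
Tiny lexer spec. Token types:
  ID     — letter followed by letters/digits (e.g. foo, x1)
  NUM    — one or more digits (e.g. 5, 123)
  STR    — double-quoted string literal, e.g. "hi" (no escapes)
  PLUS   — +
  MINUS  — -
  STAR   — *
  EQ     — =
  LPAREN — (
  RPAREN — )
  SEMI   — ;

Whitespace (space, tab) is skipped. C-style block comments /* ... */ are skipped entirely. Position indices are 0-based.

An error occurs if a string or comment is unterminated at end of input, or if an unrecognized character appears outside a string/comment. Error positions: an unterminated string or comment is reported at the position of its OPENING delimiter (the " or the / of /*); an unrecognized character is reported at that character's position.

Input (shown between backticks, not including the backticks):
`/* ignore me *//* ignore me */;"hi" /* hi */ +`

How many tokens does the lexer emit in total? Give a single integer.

Answer: 3

Derivation:
pos=0: enter COMMENT mode (saw '/*')
exit COMMENT mode (now at pos=15)
pos=15: enter COMMENT mode (saw '/*')
exit COMMENT mode (now at pos=30)
pos=30: emit SEMI ';'
pos=31: enter STRING mode
pos=31: emit STR "hi" (now at pos=35)
pos=36: enter COMMENT mode (saw '/*')
exit COMMENT mode (now at pos=44)
pos=45: emit PLUS '+'
DONE. 3 tokens: [SEMI, STR, PLUS]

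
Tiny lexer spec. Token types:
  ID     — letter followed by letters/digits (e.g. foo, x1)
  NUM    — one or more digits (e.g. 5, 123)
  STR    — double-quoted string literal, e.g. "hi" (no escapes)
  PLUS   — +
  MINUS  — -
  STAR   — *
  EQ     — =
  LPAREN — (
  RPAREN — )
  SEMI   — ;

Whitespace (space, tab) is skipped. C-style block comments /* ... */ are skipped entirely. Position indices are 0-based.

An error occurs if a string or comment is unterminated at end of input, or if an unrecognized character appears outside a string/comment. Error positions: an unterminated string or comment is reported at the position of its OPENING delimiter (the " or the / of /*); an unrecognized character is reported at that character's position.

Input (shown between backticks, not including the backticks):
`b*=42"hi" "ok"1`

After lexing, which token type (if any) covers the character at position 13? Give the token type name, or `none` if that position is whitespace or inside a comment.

pos=0: emit ID 'b' (now at pos=1)
pos=1: emit STAR '*'
pos=2: emit EQ '='
pos=3: emit NUM '42' (now at pos=5)
pos=5: enter STRING mode
pos=5: emit STR "hi" (now at pos=9)
pos=10: enter STRING mode
pos=10: emit STR "ok" (now at pos=14)
pos=14: emit NUM '1' (now at pos=15)
DONE. 7 tokens: [ID, STAR, EQ, NUM, STR, STR, NUM]
Position 13: char is '"' -> STR

Answer: STR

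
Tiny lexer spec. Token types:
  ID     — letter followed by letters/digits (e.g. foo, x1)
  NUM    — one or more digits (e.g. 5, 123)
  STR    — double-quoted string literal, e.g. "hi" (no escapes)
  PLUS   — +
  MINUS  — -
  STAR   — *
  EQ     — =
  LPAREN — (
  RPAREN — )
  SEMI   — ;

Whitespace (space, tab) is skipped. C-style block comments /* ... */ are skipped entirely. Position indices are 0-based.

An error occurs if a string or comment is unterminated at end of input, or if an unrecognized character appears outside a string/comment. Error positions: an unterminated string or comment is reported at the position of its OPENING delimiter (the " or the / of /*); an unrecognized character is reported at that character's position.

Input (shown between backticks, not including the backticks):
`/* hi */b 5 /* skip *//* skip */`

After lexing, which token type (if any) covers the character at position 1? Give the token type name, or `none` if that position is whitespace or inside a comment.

Answer: none

Derivation:
pos=0: enter COMMENT mode (saw '/*')
exit COMMENT mode (now at pos=8)
pos=8: emit ID 'b' (now at pos=9)
pos=10: emit NUM '5' (now at pos=11)
pos=12: enter COMMENT mode (saw '/*')
exit COMMENT mode (now at pos=22)
pos=22: enter COMMENT mode (saw '/*')
exit COMMENT mode (now at pos=32)
DONE. 2 tokens: [ID, NUM]
Position 1: char is '*' -> none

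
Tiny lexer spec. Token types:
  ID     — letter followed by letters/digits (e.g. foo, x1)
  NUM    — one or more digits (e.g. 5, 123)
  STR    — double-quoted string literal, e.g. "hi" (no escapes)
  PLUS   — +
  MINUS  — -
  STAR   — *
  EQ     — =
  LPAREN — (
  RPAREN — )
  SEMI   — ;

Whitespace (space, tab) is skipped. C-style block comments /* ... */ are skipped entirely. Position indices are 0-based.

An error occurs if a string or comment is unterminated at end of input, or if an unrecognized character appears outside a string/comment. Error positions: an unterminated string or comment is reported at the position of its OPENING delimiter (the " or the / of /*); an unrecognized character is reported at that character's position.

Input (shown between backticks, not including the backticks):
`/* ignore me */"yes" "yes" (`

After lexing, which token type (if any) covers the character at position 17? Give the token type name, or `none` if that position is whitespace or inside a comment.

pos=0: enter COMMENT mode (saw '/*')
exit COMMENT mode (now at pos=15)
pos=15: enter STRING mode
pos=15: emit STR "yes" (now at pos=20)
pos=21: enter STRING mode
pos=21: emit STR "yes" (now at pos=26)
pos=27: emit LPAREN '('
DONE. 3 tokens: [STR, STR, LPAREN]
Position 17: char is 'e' -> STR

Answer: STR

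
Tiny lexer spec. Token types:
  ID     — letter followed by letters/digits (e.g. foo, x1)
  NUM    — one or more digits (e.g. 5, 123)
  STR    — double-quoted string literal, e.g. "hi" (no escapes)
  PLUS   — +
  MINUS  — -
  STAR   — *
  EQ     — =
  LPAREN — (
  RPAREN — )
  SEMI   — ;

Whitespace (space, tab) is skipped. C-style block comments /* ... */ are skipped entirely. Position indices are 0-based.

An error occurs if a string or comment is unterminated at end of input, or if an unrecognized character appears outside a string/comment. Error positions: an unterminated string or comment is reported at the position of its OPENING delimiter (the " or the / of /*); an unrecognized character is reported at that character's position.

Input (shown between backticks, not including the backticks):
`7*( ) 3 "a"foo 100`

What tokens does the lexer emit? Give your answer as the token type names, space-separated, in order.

pos=0: emit NUM '7' (now at pos=1)
pos=1: emit STAR '*'
pos=2: emit LPAREN '('
pos=4: emit RPAREN ')'
pos=6: emit NUM '3' (now at pos=7)
pos=8: enter STRING mode
pos=8: emit STR "a" (now at pos=11)
pos=11: emit ID 'foo' (now at pos=14)
pos=15: emit NUM '100' (now at pos=18)
DONE. 8 tokens: [NUM, STAR, LPAREN, RPAREN, NUM, STR, ID, NUM]

Answer: NUM STAR LPAREN RPAREN NUM STR ID NUM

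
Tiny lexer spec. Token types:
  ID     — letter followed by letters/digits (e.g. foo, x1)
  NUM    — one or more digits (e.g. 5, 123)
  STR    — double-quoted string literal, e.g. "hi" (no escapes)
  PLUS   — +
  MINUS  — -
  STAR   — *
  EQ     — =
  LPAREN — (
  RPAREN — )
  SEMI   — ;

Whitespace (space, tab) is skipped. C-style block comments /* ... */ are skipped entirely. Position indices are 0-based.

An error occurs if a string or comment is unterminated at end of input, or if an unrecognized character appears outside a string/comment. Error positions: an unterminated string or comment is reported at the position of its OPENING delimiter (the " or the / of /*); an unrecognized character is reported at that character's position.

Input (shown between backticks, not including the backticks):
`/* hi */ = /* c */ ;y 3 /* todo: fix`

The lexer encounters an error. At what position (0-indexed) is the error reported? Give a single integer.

Answer: 24

Derivation:
pos=0: enter COMMENT mode (saw '/*')
exit COMMENT mode (now at pos=8)
pos=9: emit EQ '='
pos=11: enter COMMENT mode (saw '/*')
exit COMMENT mode (now at pos=18)
pos=19: emit SEMI ';'
pos=20: emit ID 'y' (now at pos=21)
pos=22: emit NUM '3' (now at pos=23)
pos=24: enter COMMENT mode (saw '/*')
pos=24: ERROR — unterminated comment (reached EOF)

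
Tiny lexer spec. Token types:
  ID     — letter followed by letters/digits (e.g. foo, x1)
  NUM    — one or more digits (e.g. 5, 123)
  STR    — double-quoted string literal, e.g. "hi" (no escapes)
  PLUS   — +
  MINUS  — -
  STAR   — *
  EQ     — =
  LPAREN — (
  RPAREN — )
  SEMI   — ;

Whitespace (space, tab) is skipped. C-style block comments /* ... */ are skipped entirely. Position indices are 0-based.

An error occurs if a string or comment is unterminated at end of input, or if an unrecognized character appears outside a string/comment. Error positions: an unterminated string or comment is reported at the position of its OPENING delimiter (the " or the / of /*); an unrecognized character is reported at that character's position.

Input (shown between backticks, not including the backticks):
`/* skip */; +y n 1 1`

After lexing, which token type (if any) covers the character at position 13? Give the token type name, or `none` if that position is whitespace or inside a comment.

Answer: ID

Derivation:
pos=0: enter COMMENT mode (saw '/*')
exit COMMENT mode (now at pos=10)
pos=10: emit SEMI ';'
pos=12: emit PLUS '+'
pos=13: emit ID 'y' (now at pos=14)
pos=15: emit ID 'n' (now at pos=16)
pos=17: emit NUM '1' (now at pos=18)
pos=19: emit NUM '1' (now at pos=20)
DONE. 6 tokens: [SEMI, PLUS, ID, ID, NUM, NUM]
Position 13: char is 'y' -> ID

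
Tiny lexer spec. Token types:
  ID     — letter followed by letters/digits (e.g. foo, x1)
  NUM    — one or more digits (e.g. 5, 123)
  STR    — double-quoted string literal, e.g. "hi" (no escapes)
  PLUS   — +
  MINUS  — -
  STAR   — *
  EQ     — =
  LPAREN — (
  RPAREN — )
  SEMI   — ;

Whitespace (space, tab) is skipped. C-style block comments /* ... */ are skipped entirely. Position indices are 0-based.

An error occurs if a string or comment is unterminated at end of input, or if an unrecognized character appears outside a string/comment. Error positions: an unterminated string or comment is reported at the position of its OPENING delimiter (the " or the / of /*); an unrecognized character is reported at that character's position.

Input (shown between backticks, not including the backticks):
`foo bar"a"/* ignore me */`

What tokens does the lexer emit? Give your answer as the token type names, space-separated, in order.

Answer: ID ID STR

Derivation:
pos=0: emit ID 'foo' (now at pos=3)
pos=4: emit ID 'bar' (now at pos=7)
pos=7: enter STRING mode
pos=7: emit STR "a" (now at pos=10)
pos=10: enter COMMENT mode (saw '/*')
exit COMMENT mode (now at pos=25)
DONE. 3 tokens: [ID, ID, STR]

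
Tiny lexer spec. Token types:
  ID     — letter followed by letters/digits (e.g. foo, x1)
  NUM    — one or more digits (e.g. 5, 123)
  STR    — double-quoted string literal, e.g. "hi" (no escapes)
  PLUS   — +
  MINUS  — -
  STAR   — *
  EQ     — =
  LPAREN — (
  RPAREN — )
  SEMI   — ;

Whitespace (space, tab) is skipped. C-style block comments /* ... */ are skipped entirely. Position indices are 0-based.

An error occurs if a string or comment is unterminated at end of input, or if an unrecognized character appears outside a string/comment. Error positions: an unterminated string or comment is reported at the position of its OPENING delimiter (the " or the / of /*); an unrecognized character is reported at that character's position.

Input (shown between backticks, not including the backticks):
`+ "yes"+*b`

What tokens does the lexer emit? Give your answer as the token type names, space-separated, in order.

Answer: PLUS STR PLUS STAR ID

Derivation:
pos=0: emit PLUS '+'
pos=2: enter STRING mode
pos=2: emit STR "yes" (now at pos=7)
pos=7: emit PLUS '+'
pos=8: emit STAR '*'
pos=9: emit ID 'b' (now at pos=10)
DONE. 5 tokens: [PLUS, STR, PLUS, STAR, ID]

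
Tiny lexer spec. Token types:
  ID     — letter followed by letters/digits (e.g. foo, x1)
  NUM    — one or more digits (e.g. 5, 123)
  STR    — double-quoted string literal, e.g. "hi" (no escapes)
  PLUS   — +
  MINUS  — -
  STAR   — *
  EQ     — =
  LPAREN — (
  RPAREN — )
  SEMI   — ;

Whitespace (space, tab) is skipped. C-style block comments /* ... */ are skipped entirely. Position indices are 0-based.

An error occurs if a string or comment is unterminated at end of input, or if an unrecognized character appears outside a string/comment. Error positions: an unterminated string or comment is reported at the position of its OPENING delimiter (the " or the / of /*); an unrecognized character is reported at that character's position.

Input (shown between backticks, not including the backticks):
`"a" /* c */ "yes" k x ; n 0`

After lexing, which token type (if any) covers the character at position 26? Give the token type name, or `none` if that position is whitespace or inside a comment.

pos=0: enter STRING mode
pos=0: emit STR "a" (now at pos=3)
pos=4: enter COMMENT mode (saw '/*')
exit COMMENT mode (now at pos=11)
pos=12: enter STRING mode
pos=12: emit STR "yes" (now at pos=17)
pos=18: emit ID 'k' (now at pos=19)
pos=20: emit ID 'x' (now at pos=21)
pos=22: emit SEMI ';'
pos=24: emit ID 'n' (now at pos=25)
pos=26: emit NUM '0' (now at pos=27)
DONE. 7 tokens: [STR, STR, ID, ID, SEMI, ID, NUM]
Position 26: char is '0' -> NUM

Answer: NUM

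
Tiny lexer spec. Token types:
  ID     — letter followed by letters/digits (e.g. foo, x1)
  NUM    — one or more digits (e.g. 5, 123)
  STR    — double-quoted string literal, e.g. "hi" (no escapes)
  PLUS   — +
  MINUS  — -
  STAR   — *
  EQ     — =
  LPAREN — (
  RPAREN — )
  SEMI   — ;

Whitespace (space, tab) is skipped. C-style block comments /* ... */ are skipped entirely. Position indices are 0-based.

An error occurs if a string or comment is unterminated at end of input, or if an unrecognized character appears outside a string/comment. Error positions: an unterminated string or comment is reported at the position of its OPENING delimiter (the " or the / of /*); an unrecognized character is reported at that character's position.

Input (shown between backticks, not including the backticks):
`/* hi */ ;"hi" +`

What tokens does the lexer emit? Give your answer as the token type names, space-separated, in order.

Answer: SEMI STR PLUS

Derivation:
pos=0: enter COMMENT mode (saw '/*')
exit COMMENT mode (now at pos=8)
pos=9: emit SEMI ';'
pos=10: enter STRING mode
pos=10: emit STR "hi" (now at pos=14)
pos=15: emit PLUS '+'
DONE. 3 tokens: [SEMI, STR, PLUS]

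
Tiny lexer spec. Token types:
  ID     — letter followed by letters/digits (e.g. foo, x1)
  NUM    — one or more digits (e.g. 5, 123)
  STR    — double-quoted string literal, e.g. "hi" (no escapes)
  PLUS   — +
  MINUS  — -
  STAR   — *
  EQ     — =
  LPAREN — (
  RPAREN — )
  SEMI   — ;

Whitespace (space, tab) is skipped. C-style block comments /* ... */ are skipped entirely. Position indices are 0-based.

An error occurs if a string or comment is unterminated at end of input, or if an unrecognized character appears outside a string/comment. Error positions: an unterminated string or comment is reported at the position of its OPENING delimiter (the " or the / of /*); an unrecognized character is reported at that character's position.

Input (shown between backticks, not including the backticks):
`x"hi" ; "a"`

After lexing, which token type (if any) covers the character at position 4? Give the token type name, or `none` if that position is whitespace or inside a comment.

Answer: STR

Derivation:
pos=0: emit ID 'x' (now at pos=1)
pos=1: enter STRING mode
pos=1: emit STR "hi" (now at pos=5)
pos=6: emit SEMI ';'
pos=8: enter STRING mode
pos=8: emit STR "a" (now at pos=11)
DONE. 4 tokens: [ID, STR, SEMI, STR]
Position 4: char is '"' -> STR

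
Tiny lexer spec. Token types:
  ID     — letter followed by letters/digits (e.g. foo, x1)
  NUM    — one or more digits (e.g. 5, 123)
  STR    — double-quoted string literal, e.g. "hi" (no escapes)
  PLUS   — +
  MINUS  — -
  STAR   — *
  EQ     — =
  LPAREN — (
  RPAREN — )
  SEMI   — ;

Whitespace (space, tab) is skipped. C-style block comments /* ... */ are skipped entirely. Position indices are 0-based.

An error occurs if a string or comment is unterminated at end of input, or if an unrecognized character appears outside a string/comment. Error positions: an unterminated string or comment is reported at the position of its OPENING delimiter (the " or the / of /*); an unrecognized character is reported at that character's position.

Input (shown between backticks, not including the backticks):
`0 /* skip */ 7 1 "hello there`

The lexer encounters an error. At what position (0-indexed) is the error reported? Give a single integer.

pos=0: emit NUM '0' (now at pos=1)
pos=2: enter COMMENT mode (saw '/*')
exit COMMENT mode (now at pos=12)
pos=13: emit NUM '7' (now at pos=14)
pos=15: emit NUM '1' (now at pos=16)
pos=17: enter STRING mode
pos=17: ERROR — unterminated string

Answer: 17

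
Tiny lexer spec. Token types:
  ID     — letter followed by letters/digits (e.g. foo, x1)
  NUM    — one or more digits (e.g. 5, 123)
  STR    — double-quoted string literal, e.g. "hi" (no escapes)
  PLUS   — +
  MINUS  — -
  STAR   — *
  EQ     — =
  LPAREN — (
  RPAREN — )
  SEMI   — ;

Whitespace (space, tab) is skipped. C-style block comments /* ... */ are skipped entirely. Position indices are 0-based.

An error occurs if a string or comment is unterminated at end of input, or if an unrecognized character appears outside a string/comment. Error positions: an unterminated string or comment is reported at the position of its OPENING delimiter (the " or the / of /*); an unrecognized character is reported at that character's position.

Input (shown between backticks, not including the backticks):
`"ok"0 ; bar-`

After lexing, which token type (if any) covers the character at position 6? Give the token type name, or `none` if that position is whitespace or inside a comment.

Answer: SEMI

Derivation:
pos=0: enter STRING mode
pos=0: emit STR "ok" (now at pos=4)
pos=4: emit NUM '0' (now at pos=5)
pos=6: emit SEMI ';'
pos=8: emit ID 'bar' (now at pos=11)
pos=11: emit MINUS '-'
DONE. 5 tokens: [STR, NUM, SEMI, ID, MINUS]
Position 6: char is ';' -> SEMI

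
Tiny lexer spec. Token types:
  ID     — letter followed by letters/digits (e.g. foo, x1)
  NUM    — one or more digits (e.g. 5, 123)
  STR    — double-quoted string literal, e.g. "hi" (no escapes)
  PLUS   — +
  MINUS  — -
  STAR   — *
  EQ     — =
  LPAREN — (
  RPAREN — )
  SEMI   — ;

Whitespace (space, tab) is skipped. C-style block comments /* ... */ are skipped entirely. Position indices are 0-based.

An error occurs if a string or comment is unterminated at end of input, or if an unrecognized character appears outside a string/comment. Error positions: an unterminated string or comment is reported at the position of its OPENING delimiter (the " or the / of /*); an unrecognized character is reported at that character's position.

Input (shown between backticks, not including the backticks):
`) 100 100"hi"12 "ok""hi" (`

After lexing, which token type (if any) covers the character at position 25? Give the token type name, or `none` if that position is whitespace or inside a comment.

Answer: LPAREN

Derivation:
pos=0: emit RPAREN ')'
pos=2: emit NUM '100' (now at pos=5)
pos=6: emit NUM '100' (now at pos=9)
pos=9: enter STRING mode
pos=9: emit STR "hi" (now at pos=13)
pos=13: emit NUM '12' (now at pos=15)
pos=16: enter STRING mode
pos=16: emit STR "ok" (now at pos=20)
pos=20: enter STRING mode
pos=20: emit STR "hi" (now at pos=24)
pos=25: emit LPAREN '('
DONE. 8 tokens: [RPAREN, NUM, NUM, STR, NUM, STR, STR, LPAREN]
Position 25: char is '(' -> LPAREN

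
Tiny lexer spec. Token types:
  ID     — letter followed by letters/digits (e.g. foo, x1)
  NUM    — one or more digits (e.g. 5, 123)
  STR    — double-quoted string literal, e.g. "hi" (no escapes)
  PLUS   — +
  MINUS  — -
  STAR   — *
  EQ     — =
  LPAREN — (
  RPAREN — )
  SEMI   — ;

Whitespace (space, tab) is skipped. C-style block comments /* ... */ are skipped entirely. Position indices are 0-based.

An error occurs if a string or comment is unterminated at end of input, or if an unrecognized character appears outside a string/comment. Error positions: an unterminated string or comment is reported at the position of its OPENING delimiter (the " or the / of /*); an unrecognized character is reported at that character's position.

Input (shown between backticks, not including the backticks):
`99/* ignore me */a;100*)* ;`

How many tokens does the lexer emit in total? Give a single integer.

Answer: 8

Derivation:
pos=0: emit NUM '99' (now at pos=2)
pos=2: enter COMMENT mode (saw '/*')
exit COMMENT mode (now at pos=17)
pos=17: emit ID 'a' (now at pos=18)
pos=18: emit SEMI ';'
pos=19: emit NUM '100' (now at pos=22)
pos=22: emit STAR '*'
pos=23: emit RPAREN ')'
pos=24: emit STAR '*'
pos=26: emit SEMI ';'
DONE. 8 tokens: [NUM, ID, SEMI, NUM, STAR, RPAREN, STAR, SEMI]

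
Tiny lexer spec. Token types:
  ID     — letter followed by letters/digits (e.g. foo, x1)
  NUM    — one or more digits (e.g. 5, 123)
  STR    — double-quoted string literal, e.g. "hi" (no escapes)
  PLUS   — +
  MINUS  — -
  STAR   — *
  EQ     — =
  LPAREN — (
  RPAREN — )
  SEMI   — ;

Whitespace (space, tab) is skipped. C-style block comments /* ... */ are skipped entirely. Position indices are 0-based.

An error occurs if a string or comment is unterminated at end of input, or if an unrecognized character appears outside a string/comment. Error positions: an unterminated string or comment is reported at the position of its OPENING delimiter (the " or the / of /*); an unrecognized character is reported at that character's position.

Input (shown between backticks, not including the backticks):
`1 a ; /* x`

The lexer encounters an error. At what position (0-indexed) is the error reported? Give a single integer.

pos=0: emit NUM '1' (now at pos=1)
pos=2: emit ID 'a' (now at pos=3)
pos=4: emit SEMI ';'
pos=6: enter COMMENT mode (saw '/*')
pos=6: ERROR — unterminated comment (reached EOF)

Answer: 6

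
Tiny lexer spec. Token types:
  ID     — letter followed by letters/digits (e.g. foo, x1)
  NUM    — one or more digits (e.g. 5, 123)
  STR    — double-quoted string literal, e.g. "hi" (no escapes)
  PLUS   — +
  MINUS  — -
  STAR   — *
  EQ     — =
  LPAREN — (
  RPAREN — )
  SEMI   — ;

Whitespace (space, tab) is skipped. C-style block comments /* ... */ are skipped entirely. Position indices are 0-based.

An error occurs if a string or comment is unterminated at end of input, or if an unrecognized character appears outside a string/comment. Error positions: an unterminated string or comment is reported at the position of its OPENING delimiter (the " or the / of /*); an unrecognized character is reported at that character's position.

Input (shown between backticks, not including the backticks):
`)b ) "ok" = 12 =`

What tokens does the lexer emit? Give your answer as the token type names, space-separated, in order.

Answer: RPAREN ID RPAREN STR EQ NUM EQ

Derivation:
pos=0: emit RPAREN ')'
pos=1: emit ID 'b' (now at pos=2)
pos=3: emit RPAREN ')'
pos=5: enter STRING mode
pos=5: emit STR "ok" (now at pos=9)
pos=10: emit EQ '='
pos=12: emit NUM '12' (now at pos=14)
pos=15: emit EQ '='
DONE. 7 tokens: [RPAREN, ID, RPAREN, STR, EQ, NUM, EQ]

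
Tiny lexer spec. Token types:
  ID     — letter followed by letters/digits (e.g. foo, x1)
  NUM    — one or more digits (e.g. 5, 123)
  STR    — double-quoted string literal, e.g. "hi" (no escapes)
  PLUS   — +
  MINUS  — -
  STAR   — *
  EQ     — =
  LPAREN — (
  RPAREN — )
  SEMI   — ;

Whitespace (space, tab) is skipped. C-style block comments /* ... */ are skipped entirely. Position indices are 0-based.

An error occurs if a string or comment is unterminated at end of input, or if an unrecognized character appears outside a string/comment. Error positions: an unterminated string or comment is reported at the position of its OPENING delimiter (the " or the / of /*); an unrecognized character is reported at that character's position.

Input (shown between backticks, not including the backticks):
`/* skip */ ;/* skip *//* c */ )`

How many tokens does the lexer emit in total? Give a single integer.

Answer: 2

Derivation:
pos=0: enter COMMENT mode (saw '/*')
exit COMMENT mode (now at pos=10)
pos=11: emit SEMI ';'
pos=12: enter COMMENT mode (saw '/*')
exit COMMENT mode (now at pos=22)
pos=22: enter COMMENT mode (saw '/*')
exit COMMENT mode (now at pos=29)
pos=30: emit RPAREN ')'
DONE. 2 tokens: [SEMI, RPAREN]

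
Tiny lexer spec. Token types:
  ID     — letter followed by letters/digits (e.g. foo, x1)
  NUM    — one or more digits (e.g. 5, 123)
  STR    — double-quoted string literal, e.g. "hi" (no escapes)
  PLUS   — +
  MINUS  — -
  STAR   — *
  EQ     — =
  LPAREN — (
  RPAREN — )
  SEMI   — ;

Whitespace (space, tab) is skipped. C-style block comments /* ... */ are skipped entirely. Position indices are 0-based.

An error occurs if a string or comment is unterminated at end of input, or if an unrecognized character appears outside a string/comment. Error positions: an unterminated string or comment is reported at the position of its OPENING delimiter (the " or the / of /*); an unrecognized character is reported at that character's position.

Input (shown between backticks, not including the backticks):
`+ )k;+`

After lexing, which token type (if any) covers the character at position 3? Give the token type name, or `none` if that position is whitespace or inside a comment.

pos=0: emit PLUS '+'
pos=2: emit RPAREN ')'
pos=3: emit ID 'k' (now at pos=4)
pos=4: emit SEMI ';'
pos=5: emit PLUS '+'
DONE. 5 tokens: [PLUS, RPAREN, ID, SEMI, PLUS]
Position 3: char is 'k' -> ID

Answer: ID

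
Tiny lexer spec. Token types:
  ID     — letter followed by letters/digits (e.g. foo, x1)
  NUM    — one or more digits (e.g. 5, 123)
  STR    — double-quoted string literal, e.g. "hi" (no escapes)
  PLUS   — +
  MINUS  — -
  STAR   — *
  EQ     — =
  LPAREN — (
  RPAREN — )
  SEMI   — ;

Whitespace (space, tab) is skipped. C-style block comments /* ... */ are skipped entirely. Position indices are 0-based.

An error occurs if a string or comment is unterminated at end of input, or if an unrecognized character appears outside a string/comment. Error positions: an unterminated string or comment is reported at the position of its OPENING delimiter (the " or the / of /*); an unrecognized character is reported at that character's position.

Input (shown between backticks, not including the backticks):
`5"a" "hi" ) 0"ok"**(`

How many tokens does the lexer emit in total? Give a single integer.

Answer: 9

Derivation:
pos=0: emit NUM '5' (now at pos=1)
pos=1: enter STRING mode
pos=1: emit STR "a" (now at pos=4)
pos=5: enter STRING mode
pos=5: emit STR "hi" (now at pos=9)
pos=10: emit RPAREN ')'
pos=12: emit NUM '0' (now at pos=13)
pos=13: enter STRING mode
pos=13: emit STR "ok" (now at pos=17)
pos=17: emit STAR '*'
pos=18: emit STAR '*'
pos=19: emit LPAREN '('
DONE. 9 tokens: [NUM, STR, STR, RPAREN, NUM, STR, STAR, STAR, LPAREN]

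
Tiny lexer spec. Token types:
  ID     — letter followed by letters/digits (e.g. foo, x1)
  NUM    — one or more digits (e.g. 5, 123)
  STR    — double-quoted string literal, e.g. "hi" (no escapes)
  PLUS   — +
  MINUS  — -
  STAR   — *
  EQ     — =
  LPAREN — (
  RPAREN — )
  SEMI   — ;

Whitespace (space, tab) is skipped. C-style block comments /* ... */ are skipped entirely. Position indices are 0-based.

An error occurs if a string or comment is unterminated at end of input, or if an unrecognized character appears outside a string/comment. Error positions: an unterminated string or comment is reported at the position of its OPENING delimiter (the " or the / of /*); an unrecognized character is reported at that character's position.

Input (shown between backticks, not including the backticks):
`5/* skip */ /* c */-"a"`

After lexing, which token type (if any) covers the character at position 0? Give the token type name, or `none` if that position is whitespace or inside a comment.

Answer: NUM

Derivation:
pos=0: emit NUM '5' (now at pos=1)
pos=1: enter COMMENT mode (saw '/*')
exit COMMENT mode (now at pos=11)
pos=12: enter COMMENT mode (saw '/*')
exit COMMENT mode (now at pos=19)
pos=19: emit MINUS '-'
pos=20: enter STRING mode
pos=20: emit STR "a" (now at pos=23)
DONE. 3 tokens: [NUM, MINUS, STR]
Position 0: char is '5' -> NUM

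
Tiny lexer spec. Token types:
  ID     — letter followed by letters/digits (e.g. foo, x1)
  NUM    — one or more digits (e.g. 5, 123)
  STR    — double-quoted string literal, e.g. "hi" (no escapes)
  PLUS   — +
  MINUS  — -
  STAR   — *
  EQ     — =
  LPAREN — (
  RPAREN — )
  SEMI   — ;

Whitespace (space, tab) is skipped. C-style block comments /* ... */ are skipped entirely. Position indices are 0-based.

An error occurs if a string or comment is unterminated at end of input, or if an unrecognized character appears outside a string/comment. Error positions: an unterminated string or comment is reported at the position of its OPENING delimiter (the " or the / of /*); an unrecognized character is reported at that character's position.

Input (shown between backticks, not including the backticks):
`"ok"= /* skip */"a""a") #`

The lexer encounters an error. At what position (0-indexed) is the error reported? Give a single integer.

Answer: 24

Derivation:
pos=0: enter STRING mode
pos=0: emit STR "ok" (now at pos=4)
pos=4: emit EQ '='
pos=6: enter COMMENT mode (saw '/*')
exit COMMENT mode (now at pos=16)
pos=16: enter STRING mode
pos=16: emit STR "a" (now at pos=19)
pos=19: enter STRING mode
pos=19: emit STR "a" (now at pos=22)
pos=22: emit RPAREN ')'
pos=24: ERROR — unrecognized char '#'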